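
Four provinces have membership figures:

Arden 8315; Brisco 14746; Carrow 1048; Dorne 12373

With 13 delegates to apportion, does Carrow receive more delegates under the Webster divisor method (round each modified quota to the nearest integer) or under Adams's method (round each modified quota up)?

Webster: Arden 3, Brisco 5, Carrow 0, Dorne 5.
Adams: Arden 3, Brisco 5, Carrow 1, Dorne 4.
Carrow gets 0 under Webster and 1 under Adams.

Adams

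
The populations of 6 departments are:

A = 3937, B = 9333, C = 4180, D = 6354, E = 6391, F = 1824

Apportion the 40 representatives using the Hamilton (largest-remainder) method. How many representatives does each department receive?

Total 32019; standard divisor 32019/40 ≈ 800.475.
Standard quotas: A 4.9183, B 11.6593, C 5.2219, D 7.9378, E 7.9840, F 2.2786.
Lower quotas: A 4, B 11, C 5, D 7, E 7, F 2 (sum 36, leaving 4 seats).
Remainders in descending order: E 0.9840, D 0.9378, A 0.9183, B 0.6593, F 0.2786, C 0.2219.
The surplus seats go to E, D, A, B.

A 5; B 12; C 5; D 8; E 8; F 2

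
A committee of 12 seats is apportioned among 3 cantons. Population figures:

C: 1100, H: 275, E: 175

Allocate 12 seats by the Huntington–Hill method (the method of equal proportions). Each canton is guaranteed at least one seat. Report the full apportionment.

With divisor 127: modified quotas C 8.661, H 2.165, E 1.378.
Geometric-mean thresholds: C √(8·9)=8.485, H √(2·3)=2.449, E √(1·2)=1.414.
Each quota rounded against its threshold gives C 9, H 2, E 1 (total 12).

C=9; H=2; E=1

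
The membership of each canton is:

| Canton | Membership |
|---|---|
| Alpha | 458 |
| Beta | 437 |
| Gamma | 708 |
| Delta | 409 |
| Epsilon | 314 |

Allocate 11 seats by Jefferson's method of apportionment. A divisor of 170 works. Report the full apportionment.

With modified divisor 170: modified quotas Alpha 2.694, Beta 2.571, Gamma 4.165, Delta 2.406, Epsilon 1.847.
Rounding down: Alpha 2, Beta 2, Gamma 4, Delta 2, Epsilon 1 (total 11).

Alpha: 2, Beta: 2, Gamma: 4, Delta: 2, Epsilon: 1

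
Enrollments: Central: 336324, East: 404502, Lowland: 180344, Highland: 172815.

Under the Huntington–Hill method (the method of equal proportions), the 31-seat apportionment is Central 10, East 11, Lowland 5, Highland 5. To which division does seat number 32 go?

East

Priority for the next seat is population ÷ (√(s·(s+1))).
Priorities: Central 32067.235, East 35207.380, Lowland 32926.159, Highland 31551.558.
Highest priority: East.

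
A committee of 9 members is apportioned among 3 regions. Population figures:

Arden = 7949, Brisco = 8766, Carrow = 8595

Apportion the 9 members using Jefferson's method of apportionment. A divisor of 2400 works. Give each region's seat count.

With modified divisor 2400: modified quotas Arden 3.312, Brisco 3.652, Carrow 3.581.
Rounding down: Arden 3, Brisco 3, Carrow 3 (total 9).

Arden 3, Brisco 3, Carrow 3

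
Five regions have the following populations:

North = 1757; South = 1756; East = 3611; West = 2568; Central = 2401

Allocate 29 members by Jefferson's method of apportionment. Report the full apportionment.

Standard divisor 12093/29 ≈ 417; standard quotas: North 4.213, South 4.211, East 8.659, West 6.158, Central 5.758.
Rounding down gives 4, 4, 8, 6, 5 = 27 seats, so the divisor must be adjusted.
With modified divisor 380: modified quotas North 4.624, South 4.621, East 9.503, West 6.758, Central 6.318.
Rounding down: North 4, South 4, East 9, West 6, Central 6 (total 29).

North 4, South 4, East 9, West 6, Central 6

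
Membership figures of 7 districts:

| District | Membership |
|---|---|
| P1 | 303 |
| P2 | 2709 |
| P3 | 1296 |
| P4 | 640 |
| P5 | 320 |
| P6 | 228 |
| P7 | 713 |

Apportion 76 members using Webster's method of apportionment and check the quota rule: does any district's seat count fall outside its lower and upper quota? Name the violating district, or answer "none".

Standard quotas: P1 3.709, P2 33.159, P3 15.863, P4 7.834, P5 3.917, P6 2.791, P7 8.727.
Webster allocation: P1 4, P2 32, P3 16, P4 8, P5 4, P6 3, P7 9.
P2 has quota 33.159 (lower 33, upper 34) but receives 32 — outside the quota interval.

P2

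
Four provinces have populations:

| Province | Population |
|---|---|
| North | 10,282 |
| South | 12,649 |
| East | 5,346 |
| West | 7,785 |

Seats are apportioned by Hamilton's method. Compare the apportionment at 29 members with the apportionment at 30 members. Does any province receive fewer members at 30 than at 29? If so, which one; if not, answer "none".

At 29 seats: North 8, South 10, East 5, West 6.
At 30 seats: North 9, South 11, East 4, West 6.
East drops from 5 to 4.

East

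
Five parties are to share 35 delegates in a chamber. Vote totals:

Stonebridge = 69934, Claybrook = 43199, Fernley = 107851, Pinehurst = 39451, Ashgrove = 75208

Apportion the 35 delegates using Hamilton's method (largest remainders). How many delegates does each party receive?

Standard divisor: 335643 ÷ 35 ≈ 9589.8.
Standard quotas: Stonebridge 7.2925, Claybrook 4.5047, Fernley 11.2464, Pinehurst 4.1139, Ashgrove 7.8425.
Lower quotas: Stonebridge 7, Claybrook 4, Fernley 11, Pinehurst 4, Ashgrove 7 (sum 33, leaving 2 seats).
Remainders in descending order: Ashgrove 0.8425, Claybrook 0.5047, Stonebridge 0.2925, Fernley 0.2464, Pinehurst 0.1139.
Largest remainders: Ashgrove, Claybrook receive the extra seats.

Stonebridge=7; Claybrook=5; Fernley=11; Pinehurst=4; Ashgrove=8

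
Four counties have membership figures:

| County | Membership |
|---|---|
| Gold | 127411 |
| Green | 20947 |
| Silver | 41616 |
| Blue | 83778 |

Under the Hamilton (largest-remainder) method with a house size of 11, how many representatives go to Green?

Total 273752; standard divisor 273752/11 ≈ 24886.545.
Standard quotas: Gold 5.1197, Green 0.8417, Silver 1.6722, Blue 3.3664.
Lower quotas: Gold 5, Green 0, Silver 1, Blue 3 (sum 9, leaving 2 seats).
Remainders in descending order: Green 0.8417, Silver 0.6722, Blue 0.3664, Gold 0.1197.
The surplus seats go to Green, Silver.
Green receives 1.

1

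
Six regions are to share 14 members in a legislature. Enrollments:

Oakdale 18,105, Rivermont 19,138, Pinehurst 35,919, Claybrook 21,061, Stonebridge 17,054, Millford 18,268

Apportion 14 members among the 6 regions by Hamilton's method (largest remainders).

The standard divisor is 129545/14 ≈ 9253.214.
Standard quotas: Oakdale 1.9566, Rivermont 2.0683, Pinehurst 3.8818, Claybrook 2.2761, Stonebridge 1.8430, Millford 1.9742.
Lower quotas: Oakdale 1, Rivermont 2, Pinehurst 3, Claybrook 2, Stonebridge 1, Millford 1 (sum 10, leaving 4 seats).
Remainders in descending order: Millford 0.9742, Oakdale 0.9566, Pinehurst 0.8818, Stonebridge 0.8430, Claybrook 0.2761, Rivermont 0.0683.
The surplus seats go to Millford, Oakdale, Pinehurst, Stonebridge.

Oakdale 2; Rivermont 2; Pinehurst 4; Claybrook 2; Stonebridge 2; Millford 2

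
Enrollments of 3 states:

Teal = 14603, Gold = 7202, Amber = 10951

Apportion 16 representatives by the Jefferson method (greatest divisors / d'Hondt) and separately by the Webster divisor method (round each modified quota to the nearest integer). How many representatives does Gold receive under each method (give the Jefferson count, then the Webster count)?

Jefferson: Teal 8, Gold 3, Amber 5.
Webster: Teal 7, Gold 4, Amber 5.
Gold gets 3 under Jefferson and 4 under Webster.

3 and 4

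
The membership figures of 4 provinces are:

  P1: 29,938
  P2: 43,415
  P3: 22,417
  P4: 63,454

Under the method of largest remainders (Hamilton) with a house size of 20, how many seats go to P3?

Standard divisor: 159224 ÷ 20 ≈ 7961.2.
Standard quotas: P1 3.7605, P2 5.4533, P3 2.8158, P4 7.9704.
Lower quotas: P1 3, P2 5, P3 2, P4 7 (sum 17, leaving 3 seats).
Remainders in descending order: P4 0.9704, P3 0.8158, P1 0.7605, P2 0.4533.
The surplus seats go to P4, P3, P1.
P3 receives 3.

3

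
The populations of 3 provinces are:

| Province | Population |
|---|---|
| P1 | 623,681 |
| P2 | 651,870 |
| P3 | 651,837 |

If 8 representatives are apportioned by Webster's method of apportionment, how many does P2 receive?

Standard divisor 1927388/8 ≈ 240923.5; standard quotas: P1 2.589, P2 2.706, P3 2.706.
Rounding to the nearest integer gives 3, 3, 3 = 9 seats, so the divisor must be adjusted.
With modified divisor 255100: modified quotas P1 2.445, P2 2.555, P3 2.555.
Rounding to the nearest integer: P1 2, P2 3, P3 3 (total 8).
P2 receives 3.

3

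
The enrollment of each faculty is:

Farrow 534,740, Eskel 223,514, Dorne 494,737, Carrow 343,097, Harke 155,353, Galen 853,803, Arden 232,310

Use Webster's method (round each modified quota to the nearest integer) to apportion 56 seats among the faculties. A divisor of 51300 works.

Farrow: 10, Eskel: 4, Dorne: 10, Carrow: 7, Harke: 3, Galen: 17, Arden: 5

With modified divisor 51300: modified quotas Farrow 10.424, Eskel 4.357, Dorne 9.644, Carrow 6.688, Harke 3.028, Galen 16.643, Arden 4.528.
Rounding to the nearest integer: Farrow 10, Eskel 4, Dorne 10, Carrow 7, Harke 3, Galen 17, Arden 5 (total 56).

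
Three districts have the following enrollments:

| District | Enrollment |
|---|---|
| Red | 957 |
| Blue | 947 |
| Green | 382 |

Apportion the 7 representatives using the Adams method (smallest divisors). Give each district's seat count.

Red: 3, Blue: 3, Green: 1

Standard divisor 2286/7 ≈ 326.571; standard quotas: Red 2.930, Blue 2.900, Green 1.170.
Rounding up gives 3, 3, 2 = 8 seats, so the divisor must be adjusted.
With modified divisor 400: modified quotas Red 2.393, Blue 2.368, Green 0.955.
Rounding up: Red 3, Blue 3, Green 1 (total 7).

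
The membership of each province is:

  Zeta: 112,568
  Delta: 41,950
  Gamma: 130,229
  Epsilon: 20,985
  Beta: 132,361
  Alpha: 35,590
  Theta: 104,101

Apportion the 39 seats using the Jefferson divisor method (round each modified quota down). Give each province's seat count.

Standard divisor 577784/39 ≈ 14814.974; standard quotas: Zeta 7.598, Delta 2.832, Gamma 8.790, Epsilon 1.416, Beta 8.934, Alpha 2.402, Theta 7.027.
Rounding down gives 7, 2, 8, 1, 8, 2, 7 = 35 seats, so the divisor must be adjusted.
With modified divisor 13600: modified quotas Zeta 8.277, Delta 3.085, Gamma 9.576, Epsilon 1.543, Beta 9.732, Alpha 2.617, Theta 7.654.
Rounding down: Zeta 8, Delta 3, Gamma 9, Epsilon 1, Beta 9, Alpha 2, Theta 7 (total 39).

Zeta 8, Delta 3, Gamma 9, Epsilon 1, Beta 9, Alpha 2, Theta 7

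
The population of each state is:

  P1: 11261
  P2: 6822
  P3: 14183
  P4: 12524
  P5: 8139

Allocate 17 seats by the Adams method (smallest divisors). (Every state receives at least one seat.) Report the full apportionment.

P1=4, P2=2, P3=4, P4=4, P5=3

Standard divisor 52929/17 ≈ 3113.471; standard quotas: P1 3.617, P2 2.191, P3 4.555, P4 4.023, P5 2.614.
Rounding up gives 4, 3, 5, 5, 3 = 20 seats, so the divisor must be adjusted.
With modified divisor 3600: modified quotas P1 3.128, P2 1.895, P3 3.940, P4 3.479, P5 2.261.
Rounding up: P1 4, P2 2, P3 4, P4 4, P5 3 (total 17).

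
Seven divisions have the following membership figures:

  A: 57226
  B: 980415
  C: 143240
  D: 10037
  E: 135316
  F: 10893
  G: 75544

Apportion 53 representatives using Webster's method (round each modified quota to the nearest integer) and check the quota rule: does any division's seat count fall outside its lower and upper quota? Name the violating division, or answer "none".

Standard quotas: A 2.147, B 36.783, C 5.374, D 0.377, E 5.077, F 0.409, G 2.834.
Webster allocation: A 2, B 38, C 5, D 0, E 5, F 0, G 3.
B has quota 36.783 (lower 36, upper 37) but receives 38 — outside the quota interval.

B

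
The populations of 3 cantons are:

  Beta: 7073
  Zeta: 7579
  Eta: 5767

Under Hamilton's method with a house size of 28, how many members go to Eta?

8

Total 20419; standard divisor 20419/28 ≈ 729.25.
Standard quotas: Beta 9.6990, Zeta 10.3929, Eta 7.9081.
Lower quotas: Beta 9, Zeta 10, Eta 7 (sum 26, leaving 2 seats).
Remainders in descending order: Eta 0.9081, Beta 0.6990, Zeta 0.3929.
Largest remainders: Eta, Beta receive the extra seats.
Eta receives 8.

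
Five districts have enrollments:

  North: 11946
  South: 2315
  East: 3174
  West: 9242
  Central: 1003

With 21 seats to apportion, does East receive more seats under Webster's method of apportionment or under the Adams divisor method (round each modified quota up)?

Adams

Webster: North 9, South 2, East 2, West 7, Central 1.
Adams: North 8, South 2, East 3, West 7, Central 1.
East gets 2 under Webster and 3 under Adams.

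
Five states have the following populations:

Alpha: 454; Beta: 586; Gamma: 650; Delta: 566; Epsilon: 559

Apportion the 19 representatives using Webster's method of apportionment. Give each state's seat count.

Alpha 3, Beta 4, Gamma 4, Delta 4, Epsilon 4

Standard divisor 2815/19 ≈ 148.158; standard quotas: Alpha 3.064, Beta 3.955, Gamma 4.387, Delta 3.820, Epsilon 3.773.
Rounding to the nearest integer gives Alpha 3, Beta 4, Gamma 4, Delta 4, Epsilon 4 — total 19, matching the house size, so no adjustment is needed.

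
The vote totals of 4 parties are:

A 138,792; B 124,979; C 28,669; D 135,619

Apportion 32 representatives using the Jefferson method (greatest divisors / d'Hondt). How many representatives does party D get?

Standard divisor 428059/32 ≈ 13376.844; standard quotas: A 10.376, B 9.343, C 2.143, D 10.138.
Rounding down gives 10, 9, 2, 10 = 31 seats, so the divisor must be adjusted.
With modified divisor 12560: modified quotas A 11.050, B 9.951, C 2.283, D 10.798.
Rounding down: A 11, B 9, C 2, D 10 (total 32).
D receives 10.

10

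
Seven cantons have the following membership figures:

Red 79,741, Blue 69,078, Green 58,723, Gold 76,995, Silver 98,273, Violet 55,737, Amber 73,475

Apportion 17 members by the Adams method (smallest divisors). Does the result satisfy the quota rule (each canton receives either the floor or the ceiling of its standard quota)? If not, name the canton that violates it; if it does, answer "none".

none

Standard quotas: Red 2.648, Blue 2.294, Green 1.950, Gold 2.556, Silver 3.263, Violet 1.851, Amber 2.439.
Adams allocation: Red 3, Blue 2, Green 2, Gold 3, Silver 3, Violet 2, Amber 2.
Every allocation lies between the lower and upper quota.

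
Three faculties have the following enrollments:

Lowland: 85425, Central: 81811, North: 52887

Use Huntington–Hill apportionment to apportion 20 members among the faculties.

Lowland 8, Central 7, North 5

With divisor 11174: modified quotas Lowland 7.645, Central 7.322, North 4.733.
Geometric-mean thresholds: Lowland √(7·8)=7.483, Central √(7·8)=7.483, North √(4·5)=4.472.
Each quota rounded against its threshold gives Lowland 8, Central 7, North 5 (total 20).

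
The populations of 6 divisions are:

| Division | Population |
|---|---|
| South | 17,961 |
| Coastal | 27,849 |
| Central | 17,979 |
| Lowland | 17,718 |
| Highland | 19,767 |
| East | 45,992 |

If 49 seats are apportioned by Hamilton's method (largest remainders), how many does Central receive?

6

Standard divisor: 147266 ÷ 49 ≈ 3005.429.
Standard quotas: South 5.9762, Coastal 9.2662, Central 5.9822, Lowland 5.8953, Highland 6.5771, East 15.3030.
Lower quotas: South 5, Coastal 9, Central 5, Lowland 5, Highland 6, East 15 (sum 45, leaving 4 seats).
Remainders in descending order: Central 0.9822, South 0.9762, Lowland 0.8953, Highland 0.5771, East 0.3030, Coastal 0.2662.
The surplus seats go to Central, South, Lowland, Highland.
Central receives 6.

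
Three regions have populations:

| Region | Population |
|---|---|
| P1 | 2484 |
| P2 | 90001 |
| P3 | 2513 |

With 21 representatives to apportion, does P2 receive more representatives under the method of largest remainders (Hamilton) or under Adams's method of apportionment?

Hamilton

Hamilton: P1 0, P2 20, P3 1.
Adams: P1 1, P2 19, P3 1.
P2 gets 20 under Hamilton and 19 under Adams.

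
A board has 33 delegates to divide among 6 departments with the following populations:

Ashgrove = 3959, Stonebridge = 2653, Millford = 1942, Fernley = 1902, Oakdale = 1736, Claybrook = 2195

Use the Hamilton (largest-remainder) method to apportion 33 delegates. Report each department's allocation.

Total 14387; standard divisor 14387/33 ≈ 435.97.
Standard quotas: Ashgrove 9.081, Stonebridge 6.085, Millford 4.454, Fernley 4.363, Oakdale 3.982, Claybrook 5.035.
Lower quotas: Ashgrove 9, Stonebridge 6, Millford 4, Fernley 4, Oakdale 3, Claybrook 5 (sum 31, leaving 2 seats).
Remainders in descending order: Oakdale 0.982, Millford 0.454, Fernley 0.363, Stonebridge 0.085, Ashgrove 0.081, Claybrook 0.035.
Largest remainders: Oakdale, Millford receive the extra seats.

Ashgrove 9; Stonebridge 6; Millford 5; Fernley 4; Oakdale 4; Claybrook 5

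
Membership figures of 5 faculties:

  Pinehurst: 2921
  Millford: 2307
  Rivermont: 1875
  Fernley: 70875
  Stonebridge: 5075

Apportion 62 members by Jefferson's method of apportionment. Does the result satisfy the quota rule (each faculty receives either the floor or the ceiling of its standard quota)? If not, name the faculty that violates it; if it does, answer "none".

Fernley

Standard quotas: Pinehurst 2.181, Millford 1.722, Rivermont 1.400, Fernley 52.909, Stonebridge 3.789.
Jefferson allocation: Pinehurst 2, Millford 1, Rivermont 1, Fernley 55, Stonebridge 3.
Fernley has quota 52.909 (lower 52, upper 53) but receives 55 — outside the quota interval.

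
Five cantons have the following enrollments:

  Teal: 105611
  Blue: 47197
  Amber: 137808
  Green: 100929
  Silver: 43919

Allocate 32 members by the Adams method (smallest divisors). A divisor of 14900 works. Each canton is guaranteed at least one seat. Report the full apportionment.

Teal 8, Blue 4, Amber 10, Green 7, Silver 3

With modified divisor 14900: modified quotas Teal 7.088, Blue 3.168, Amber 9.249, Green 6.774, Silver 2.948.
Rounding up: Teal 8, Blue 4, Amber 10, Green 7, Silver 3 (total 32).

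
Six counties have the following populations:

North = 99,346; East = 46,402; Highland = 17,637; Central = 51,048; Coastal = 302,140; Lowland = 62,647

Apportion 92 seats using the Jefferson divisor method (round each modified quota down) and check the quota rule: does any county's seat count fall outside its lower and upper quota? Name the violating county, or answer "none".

Coastal

Standard quotas: North 15.780, East 7.370, Highland 2.801, Central 8.108, Coastal 47.990, Lowland 9.950.
Jefferson allocation: North 16, East 7, Highland 2, Central 8, Coastal 49, Lowland 10.
Coastal has quota 47.990 (lower 47, upper 48) but receives 49 — outside the quota interval.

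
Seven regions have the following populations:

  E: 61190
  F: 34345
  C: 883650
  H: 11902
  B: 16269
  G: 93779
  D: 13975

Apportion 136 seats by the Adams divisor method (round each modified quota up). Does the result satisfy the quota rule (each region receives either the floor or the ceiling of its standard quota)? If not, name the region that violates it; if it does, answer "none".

Standard quotas: E 7.463, F 4.189, C 107.771, H 1.452, B 1.984, G 11.437, D 1.704.
Adams allocation: E 8, F 5, C 105, H 2, B 2, G 12, D 2.
C has quota 107.771 (lower 107, upper 108) but receives 105 — outside the quota interval.

C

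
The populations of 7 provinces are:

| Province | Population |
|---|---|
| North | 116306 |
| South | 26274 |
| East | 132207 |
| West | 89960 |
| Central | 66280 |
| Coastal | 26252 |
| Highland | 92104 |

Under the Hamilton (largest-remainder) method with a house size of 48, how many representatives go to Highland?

Standard divisor: 549383 ÷ 48 ≈ 11445.479.
Standard quotas: North 10.1617, South 2.2956, East 11.5510, West 7.8599, Central 5.7909, Coastal 2.2937, Highland 8.0472.
Lower quotas: North 10, South 2, East 11, West 7, Central 5, Coastal 2, Highland 8 (sum 45, leaving 3 seats).
Remainders in descending order: West 0.8599, Central 0.7909, East 0.5510, South 0.2956, Coastal 0.2937, North 0.1617, Highland 0.0472.
Largest remainders: West, Central, East receive the extra seats.
Highland receives 8.

8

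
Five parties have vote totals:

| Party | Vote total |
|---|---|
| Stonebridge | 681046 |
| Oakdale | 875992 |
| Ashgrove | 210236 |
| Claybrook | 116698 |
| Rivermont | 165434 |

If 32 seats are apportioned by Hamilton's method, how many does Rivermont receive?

The standard divisor is 2049406/32 ≈ 64043.938.
Standard quotas: Stonebridge 10.6340, Oakdale 13.6780, Ashgrove 3.2827, Claybrook 1.8222, Rivermont 2.5831.
Lower quotas: Stonebridge 10, Oakdale 13, Ashgrove 3, Claybrook 1, Rivermont 2 (sum 29, leaving 3 seats).
Remainders in descending order: Claybrook 0.8222, Oakdale 0.6780, Stonebridge 0.6340, Rivermont 0.5831, Ashgrove 0.2827.
The surplus seats go to Claybrook, Oakdale, Stonebridge.
Rivermont receives 2.

2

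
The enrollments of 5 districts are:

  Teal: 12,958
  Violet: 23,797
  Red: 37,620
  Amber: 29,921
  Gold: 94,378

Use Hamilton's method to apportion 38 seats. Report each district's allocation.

The standard divisor is 198674/38 ≈ 5228.263.
Standard quotas: Teal 2.4785, Violet 4.5516, Red 7.1955, Amber 5.7229, Gold 18.0515.
Lower quotas: Teal 2, Violet 4, Red 7, Amber 5, Gold 18 (sum 36, leaving 2 seats).
Remainders in descending order: Amber 0.7229, Violet 0.5516, Teal 0.4785, Red 0.1955, Gold 0.0515.
Largest remainders: Amber, Violet receive the extra seats.

Teal 2, Violet 5, Red 7, Amber 6, Gold 18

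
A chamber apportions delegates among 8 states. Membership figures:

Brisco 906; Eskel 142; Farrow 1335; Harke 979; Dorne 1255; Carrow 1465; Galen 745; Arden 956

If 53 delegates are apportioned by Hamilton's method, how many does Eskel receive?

Total 7783; standard divisor 7783/53 ≈ 146.849.
Standard quotas: Brisco 6.170, Eskel 0.967, Farrow 9.091, Harke 6.667, Dorne 8.546, Carrow 9.976, Galen 5.073, Arden 6.510.
Lower quotas: Brisco 6, Eskel 0, Farrow 9, Harke 6, Dorne 8, Carrow 9, Galen 5, Arden 6 (sum 49, leaving 4 seats).
Remainders in descending order: Carrow 0.976, Eskel 0.967, Harke 0.667, Dorne 0.546, Arden 0.510, Brisco 0.170, Farrow 0.091, Galen 0.073.
Largest remainders: Carrow, Eskel, Harke, Dorne receive the extra seats.
Eskel receives 1.

1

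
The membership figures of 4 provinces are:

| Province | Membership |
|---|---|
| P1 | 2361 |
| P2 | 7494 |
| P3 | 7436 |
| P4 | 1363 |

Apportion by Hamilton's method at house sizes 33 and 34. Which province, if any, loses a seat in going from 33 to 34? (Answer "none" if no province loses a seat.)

P4

At 33 seats: P1 4, P2 13, P3 13, P4 3.
At 34 seats: P1 4, P2 14, P3 14, P4 2.
P4 drops from 3 to 2.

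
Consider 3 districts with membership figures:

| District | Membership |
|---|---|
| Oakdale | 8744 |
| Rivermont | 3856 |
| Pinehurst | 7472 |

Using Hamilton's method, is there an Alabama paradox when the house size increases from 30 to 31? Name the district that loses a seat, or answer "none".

At 30 seats: Oakdale 13, Rivermont 6, Pinehurst 11.
At 31 seats: Oakdale 13, Rivermont 6, Pinehurst 12.
No district's allocation decreased.

none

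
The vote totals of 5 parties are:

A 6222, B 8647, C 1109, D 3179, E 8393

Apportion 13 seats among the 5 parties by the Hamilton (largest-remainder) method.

Total 27550; standard divisor 27550/13 ≈ 2119.231.
Standard quotas: A 2.9360, B 4.0803, C 0.5233, D 1.5001, E 3.9604.
Lower quotas: A 2, B 4, C 0, D 1, E 3 (sum 10, leaving 3 seats).
Remainders in descending order: E 0.9604, A 0.9360, C 0.5233, D 0.5001, B 0.0803.
The surplus seats go to E, A, C.

A 3; B 4; C 1; D 1; E 4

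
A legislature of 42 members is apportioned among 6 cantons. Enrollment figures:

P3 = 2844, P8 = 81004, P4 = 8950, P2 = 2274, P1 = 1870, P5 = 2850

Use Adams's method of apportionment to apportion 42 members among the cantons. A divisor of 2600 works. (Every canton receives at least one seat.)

P3 2; P8 32; P4 4; P2 1; P1 1; P5 2

With modified divisor 2600: modified quotas P3 1.094, P8 31.155, P4 3.442, P2 0.875, P1 0.719, P5 1.096.
Rounding up: P3 2, P8 32, P4 4, P2 1, P1 1, P5 2 (total 42).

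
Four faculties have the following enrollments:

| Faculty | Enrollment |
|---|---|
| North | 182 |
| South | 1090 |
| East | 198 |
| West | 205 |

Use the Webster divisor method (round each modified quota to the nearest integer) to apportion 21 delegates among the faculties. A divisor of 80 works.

North 2, South 14, East 2, West 3

With modified divisor 80: modified quotas North 2.275, South 13.625, East 2.475, West 2.562.
Rounding to the nearest integer: North 2, South 14, East 2, West 3 (total 21).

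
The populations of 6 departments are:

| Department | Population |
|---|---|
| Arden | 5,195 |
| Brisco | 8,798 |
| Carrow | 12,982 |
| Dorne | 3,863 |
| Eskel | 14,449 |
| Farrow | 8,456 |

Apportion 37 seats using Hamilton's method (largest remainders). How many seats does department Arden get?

3

The standard divisor is 53743/37 ≈ 1452.514.
Standard quotas: Arden 3.5766, Brisco 6.0571, Carrow 8.9376, Dorne 2.6595, Eskel 9.9476, Farrow 5.8216.
Lower quotas: Arden 3, Brisco 6, Carrow 8, Dorne 2, Eskel 9, Farrow 5 (sum 33, leaving 4 seats).
Remainders in descending order: Eskel 0.9476, Carrow 0.9376, Farrow 0.8216, Dorne 0.6595, Arden 0.5766, Brisco 0.0571.
The surplus seats go to Eskel, Carrow, Farrow, Dorne.
Arden receives 3.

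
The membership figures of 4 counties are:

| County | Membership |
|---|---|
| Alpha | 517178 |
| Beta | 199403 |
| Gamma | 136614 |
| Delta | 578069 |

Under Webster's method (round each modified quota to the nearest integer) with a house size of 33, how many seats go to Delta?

13

Standard divisor 1431264/33 ≈ 43371.636; standard quotas: Alpha 11.924, Beta 4.598, Gamma 3.150, Delta 13.328.
Rounding to the nearest integer gives Alpha 12, Beta 5, Gamma 3, Delta 13 — total 33, matching the house size, so no adjustment is needed.
Delta receives 13.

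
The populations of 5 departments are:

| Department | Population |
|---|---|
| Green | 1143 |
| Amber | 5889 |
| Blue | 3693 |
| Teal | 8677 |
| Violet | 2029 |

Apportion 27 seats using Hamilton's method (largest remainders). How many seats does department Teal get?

11

The standard divisor is 21431/27 ≈ 793.741.
Standard quotas: Green 1.4400, Amber 7.4193, Blue 4.6527, Teal 10.9318, Violet 2.5563.
Lower quotas: Green 1, Amber 7, Blue 4, Teal 10, Violet 2 (sum 24, leaving 3 seats).
Remainders in descending order: Teal 0.9318, Blue 0.6527, Violet 0.5563, Green 0.4400, Amber 0.4193.
Largest remainders: Teal, Blue, Violet receive the extra seats.
Teal receives 11.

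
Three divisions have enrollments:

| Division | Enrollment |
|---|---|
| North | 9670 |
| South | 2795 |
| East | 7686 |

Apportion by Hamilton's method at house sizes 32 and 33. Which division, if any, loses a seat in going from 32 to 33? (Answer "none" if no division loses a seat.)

At 32 seats: North 15, South 5, East 12.
At 33 seats: North 16, South 4, East 13.
South drops from 5 to 4.

South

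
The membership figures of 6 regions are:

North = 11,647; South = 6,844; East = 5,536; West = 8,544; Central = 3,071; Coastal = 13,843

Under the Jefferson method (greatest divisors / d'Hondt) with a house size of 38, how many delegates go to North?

Standard divisor 49485/38 ≈ 1302.237; standard quotas: North 8.944, South 5.256, East 4.251, West 6.561, Central 2.358, Coastal 10.630.
Rounding down gives 8, 5, 4, 6, 2, 10 = 35 seats, so the divisor must be adjusted.
With modified divisor 1200: modified quotas North 9.706, South 5.703, East 4.613, West 7.120, Central 2.559, Coastal 11.536.
Rounding down: North 9, South 5, East 4, West 7, Central 2, Coastal 11 (total 38).
North receives 9.

9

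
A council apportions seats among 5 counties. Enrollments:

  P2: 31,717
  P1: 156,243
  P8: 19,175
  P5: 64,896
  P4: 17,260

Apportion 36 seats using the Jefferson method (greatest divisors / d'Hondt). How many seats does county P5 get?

Standard divisor 289291/36 ≈ 8035.861; standard quotas: P2 3.947, P1 19.443, P8 2.386, P5 8.076, P4 2.148.
Rounding down gives 3, 19, 2, 8, 2 = 34 seats, so the divisor must be adjusted.
With modified divisor 7600: modified quotas P2 4.173, P1 20.558, P8 2.523, P5 8.539, P4 2.271.
Rounding down: P2 4, P1 20, P8 2, P5 8, P4 2 (total 36).
P5 receives 8.

8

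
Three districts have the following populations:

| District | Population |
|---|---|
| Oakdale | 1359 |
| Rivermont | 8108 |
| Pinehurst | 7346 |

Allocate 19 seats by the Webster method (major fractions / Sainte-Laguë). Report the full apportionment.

Oakdale: 2; Rivermont: 9; Pinehurst: 8

Standard divisor 16813/19 ≈ 884.895; standard quotas: Oakdale 1.536, Rivermont 9.163, Pinehurst 8.302.
Rounding to the nearest integer gives Oakdale 2, Rivermont 9, Pinehurst 8 — total 19, matching the house size, so no adjustment is needed.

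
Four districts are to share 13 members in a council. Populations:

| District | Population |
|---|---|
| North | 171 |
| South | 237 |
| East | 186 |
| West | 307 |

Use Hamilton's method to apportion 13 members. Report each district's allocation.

The standard divisor is 901/13 ≈ 69.308.
Standard quotas: North 2.467, South 3.420, East 2.684, West 4.430.
Lower quotas: North 2, South 3, East 2, West 4 (sum 11, leaving 2 seats).
Remainders in descending order: East 0.684, North 0.467, West 0.430, South 0.420.
The surplus seats go to East, North.

North: 3, South: 3, East: 3, West: 4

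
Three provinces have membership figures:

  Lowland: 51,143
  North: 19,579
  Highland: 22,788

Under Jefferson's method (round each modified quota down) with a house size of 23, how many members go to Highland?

5

Standard divisor 93510/23 ≈ 4065.652; standard quotas: Lowland 12.579, North 4.816, Highland 5.605.
Rounding down gives 12, 4, 5 = 21 seats, so the divisor must be adjusted.
With modified divisor 3900: modified quotas Lowland 13.114, North 5.020, Highland 5.843.
Rounding down: Lowland 13, North 5, Highland 5 (total 23).
Highland receives 5.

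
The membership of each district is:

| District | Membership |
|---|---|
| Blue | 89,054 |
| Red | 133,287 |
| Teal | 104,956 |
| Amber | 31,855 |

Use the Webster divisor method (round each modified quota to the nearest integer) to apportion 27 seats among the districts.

Blue 7, Red 10, Teal 8, Amber 2

Standard divisor 359152/27 ≈ 13301.926; standard quotas: Blue 6.695, Red 10.020, Teal 7.890, Amber 2.395.
Rounding to the nearest integer gives Blue 7, Red 10, Teal 8, Amber 2 — total 27, matching the house size, so no adjustment is needed.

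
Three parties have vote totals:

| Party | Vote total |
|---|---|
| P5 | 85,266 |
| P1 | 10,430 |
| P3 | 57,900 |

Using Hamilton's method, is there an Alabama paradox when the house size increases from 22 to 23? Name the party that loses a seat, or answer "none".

P1

At 22 seats: P5 12, P1 2, P3 8.
At 23 seats: P5 13, P1 1, P3 9.
P1 drops from 2 to 1.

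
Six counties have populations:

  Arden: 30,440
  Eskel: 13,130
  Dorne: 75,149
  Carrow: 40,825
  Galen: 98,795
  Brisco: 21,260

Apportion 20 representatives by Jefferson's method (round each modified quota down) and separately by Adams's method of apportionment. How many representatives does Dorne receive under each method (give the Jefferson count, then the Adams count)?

Jefferson: Arden 2, Eskel 1, Dorne 6, Carrow 3, Galen 7, Brisco 1.
Adams: Arden 2, Eskel 1, Dorne 5, Carrow 3, Galen 7, Brisco 2.
Dorne gets 6 under Jefferson and 5 under Adams.

6 and 5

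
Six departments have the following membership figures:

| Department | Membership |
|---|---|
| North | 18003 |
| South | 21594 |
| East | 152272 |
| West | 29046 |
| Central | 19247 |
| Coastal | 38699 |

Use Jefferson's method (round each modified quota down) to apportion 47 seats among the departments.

North 3; South 3; East 27; West 5; Central 3; Coastal 6

Standard divisor 278861/47 ≈ 5933.213; standard quotas: North 3.034, South 3.640, East 25.664, West 4.895, Central 3.244, Coastal 6.522.
Rounding down gives 3, 3, 25, 4, 3, 6 = 44 seats, so the divisor must be adjusted.
With modified divisor 5600: modified quotas North 3.215, South 3.856, East 27.191, West 5.187, Central 3.437, Coastal 6.911.
Rounding down: North 3, South 3, East 27, West 5, Central 3, Coastal 6 (total 47).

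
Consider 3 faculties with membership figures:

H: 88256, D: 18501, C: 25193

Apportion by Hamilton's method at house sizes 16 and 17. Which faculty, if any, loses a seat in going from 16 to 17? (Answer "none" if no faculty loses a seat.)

At 16 seats: H 11, D 2, C 3.
At 17 seats: H 11, D 3, C 3.
No faculty's allocation decreased.

none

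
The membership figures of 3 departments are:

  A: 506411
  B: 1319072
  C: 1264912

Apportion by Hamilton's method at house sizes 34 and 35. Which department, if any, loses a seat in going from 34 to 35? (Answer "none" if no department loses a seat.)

At 34 seats: A 6, B 14, C 14.
At 35 seats: A 6, B 15, C 14.
No department's allocation decreased.

none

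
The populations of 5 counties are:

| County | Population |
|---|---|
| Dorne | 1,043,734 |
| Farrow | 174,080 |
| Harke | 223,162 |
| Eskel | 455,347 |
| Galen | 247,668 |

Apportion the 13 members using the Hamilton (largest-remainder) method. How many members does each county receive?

Dorne=6; Farrow=1; Harke=1; Eskel=3; Galen=2

The standard divisor is 2143991/13 ≈ 164922.385.
Standard quotas: Dorne 6.3286, Farrow 1.0555, Harke 1.3531, Eskel 2.7610, Galen 1.5017.
Lower quotas: Dorne 6, Farrow 1, Harke 1, Eskel 2, Galen 1 (sum 11, leaving 2 seats).
Remainders in descending order: Eskel 0.7610, Galen 0.5017, Harke 0.3531, Dorne 0.3286, Farrow 0.0555.
The surplus seats go to Eskel, Galen.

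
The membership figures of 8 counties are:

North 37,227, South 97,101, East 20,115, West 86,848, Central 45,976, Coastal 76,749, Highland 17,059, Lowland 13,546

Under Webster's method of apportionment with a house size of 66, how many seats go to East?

3

Standard divisor 394621/66 ≈ 5979.106; standard quotas: North 6.226, South 16.240, East 3.364, West 14.525, Central 7.689, Coastal 12.836, Highland 2.853, Lowland 2.266.
Rounding to the nearest integer gives North 6, South 16, East 3, West 15, Central 8, Coastal 13, Highland 3, Lowland 2 — total 66, matching the house size, so no adjustment is needed.
East receives 3.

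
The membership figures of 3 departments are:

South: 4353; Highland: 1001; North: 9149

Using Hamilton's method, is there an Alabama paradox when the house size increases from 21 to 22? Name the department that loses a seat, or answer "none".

At 21 seats: South 6, Highland 2, North 13.
At 22 seats: South 7, Highland 1, North 14.
Highland drops from 2 to 1.

Highland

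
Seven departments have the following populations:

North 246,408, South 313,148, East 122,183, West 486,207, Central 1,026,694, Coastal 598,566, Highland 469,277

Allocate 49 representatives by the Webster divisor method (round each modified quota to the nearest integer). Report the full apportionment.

North 4, South 5, East 2, West 7, Central 15, Coastal 9, Highland 7

Standard divisor 3262483/49 ≈ 66581.286; standard quotas: North 3.701, South 4.703, East 1.835, West 7.302, Central 15.420, Coastal 8.990, Highland 7.048.
Rounding to the nearest integer gives North 4, South 5, East 2, West 7, Central 15, Coastal 9, Highland 7 — total 49, matching the house size, so no adjustment is needed.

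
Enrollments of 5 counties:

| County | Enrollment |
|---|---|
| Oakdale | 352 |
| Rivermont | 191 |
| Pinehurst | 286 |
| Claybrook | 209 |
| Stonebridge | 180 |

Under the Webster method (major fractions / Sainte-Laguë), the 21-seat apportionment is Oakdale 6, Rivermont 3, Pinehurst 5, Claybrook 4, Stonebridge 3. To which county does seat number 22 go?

Rivermont

Priority for the next seat is population ÷ (current seats + 0.5).
Priorities: Oakdale 54.154, Rivermont 54.571, Pinehurst 52.000, Claybrook 46.444, Stonebridge 51.429.
Highest priority: Rivermont.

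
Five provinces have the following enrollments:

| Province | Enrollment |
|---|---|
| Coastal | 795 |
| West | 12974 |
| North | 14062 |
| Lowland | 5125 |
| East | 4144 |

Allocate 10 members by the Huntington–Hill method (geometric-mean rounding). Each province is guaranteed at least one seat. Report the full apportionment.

Coastal 1; West 3; North 4; Lowland 1; East 1

With divisor 3902: modified quotas Coastal 0.204, West 3.325, North 3.604, Lowland 1.313, East 1.062.
Geometric-mean thresholds: Coastal (min 1), West √(3·4)=3.464, North √(3·4)=3.464, Lowland √(1·2)=1.414, East √(1·2)=1.414.
Each quota rounded against its threshold gives Coastal 1, West 3, North 4, Lowland 1, East 1 (total 10).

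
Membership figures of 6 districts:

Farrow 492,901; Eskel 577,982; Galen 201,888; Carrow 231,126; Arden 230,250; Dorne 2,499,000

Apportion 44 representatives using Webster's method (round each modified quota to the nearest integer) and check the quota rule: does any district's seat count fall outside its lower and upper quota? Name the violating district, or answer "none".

Standard quotas: Farrow 5.123, Eskel 6.008, Galen 2.098, Carrow 2.402, Arden 2.393, Dorne 25.975.
Webster allocation: Farrow 5, Eskel 6, Galen 2, Carrow 2, Arden 2, Dorne 27.
Dorne has quota 25.975 (lower 25, upper 26) but receives 27 — outside the quota interval.

Dorne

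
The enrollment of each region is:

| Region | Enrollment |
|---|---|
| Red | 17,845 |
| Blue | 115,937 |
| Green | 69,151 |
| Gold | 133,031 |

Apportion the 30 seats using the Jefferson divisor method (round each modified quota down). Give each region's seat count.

Standard divisor 335964/30 ≈ 11198.8; standard quotas: Red 1.593, Blue 10.353, Green 6.175, Gold 11.879.
Rounding down gives 1, 10, 6, 11 = 28 seats, so the divisor must be adjusted.
With modified divisor 10400: modified quotas Red 1.716, Blue 11.148, Green 6.649, Gold 12.791.
Rounding down: Red 1, Blue 11, Green 6, Gold 12 (total 30).

Red=1; Blue=11; Green=6; Gold=12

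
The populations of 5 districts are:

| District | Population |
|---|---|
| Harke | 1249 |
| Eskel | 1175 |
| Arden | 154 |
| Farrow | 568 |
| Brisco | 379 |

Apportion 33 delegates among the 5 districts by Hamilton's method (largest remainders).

Harke=12, Eskel=11, Arden=1, Farrow=5, Brisco=4

Standard divisor: 3525 ÷ 33 ≈ 106.818.
Standard quotas: Harke 11.693, Eskel 11.000, Arden 1.442, Farrow 5.317, Brisco 3.548.
Lower quotas: Harke 11, Eskel 11, Arden 1, Farrow 5, Brisco 3 (sum 31, leaving 2 seats).
Remainders in descending order: Harke 0.693, Brisco 0.548, Arden 0.442, Farrow 0.317, Eskel 0.000.
The surplus seats go to Harke, Brisco.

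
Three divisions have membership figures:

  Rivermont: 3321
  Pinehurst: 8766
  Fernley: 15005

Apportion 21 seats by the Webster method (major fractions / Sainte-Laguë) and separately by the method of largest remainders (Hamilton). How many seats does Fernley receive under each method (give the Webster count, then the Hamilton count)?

11 and 12

Webster: Rivermont 3, Pinehurst 7, Fernley 11.
Hamilton: Rivermont 2, Pinehurst 7, Fernley 12.
Fernley gets 11 under Webster and 12 under Hamilton.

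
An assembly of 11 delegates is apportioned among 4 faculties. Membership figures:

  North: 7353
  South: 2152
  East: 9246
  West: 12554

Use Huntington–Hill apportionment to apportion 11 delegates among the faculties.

With divisor 2905: modified quotas North 2.531, South 0.741, East 3.183, West 4.322.
Geometric-mean thresholds: North √(2·3)=2.449, South (min 1), East √(3·4)=3.464, West √(4·5)=4.472.
Each quota rounded against its threshold gives North 3, South 1, East 3, West 4 (total 11).

North 3; South 1; East 3; West 4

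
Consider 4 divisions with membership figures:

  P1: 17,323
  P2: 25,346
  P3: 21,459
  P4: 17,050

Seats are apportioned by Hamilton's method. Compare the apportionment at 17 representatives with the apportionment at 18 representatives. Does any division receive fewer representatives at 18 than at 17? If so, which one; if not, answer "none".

At 17 seats: P1 4, P2 5, P3 4, P4 4.
At 18 seats: P1 4, P2 5, P3 5, P4 4.
No division's allocation decreased.

none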